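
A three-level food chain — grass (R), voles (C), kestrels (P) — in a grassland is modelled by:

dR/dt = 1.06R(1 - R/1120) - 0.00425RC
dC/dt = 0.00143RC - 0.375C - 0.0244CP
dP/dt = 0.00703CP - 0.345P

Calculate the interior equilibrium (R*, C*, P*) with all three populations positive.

R* ≈ 900, C* ≈ 49.1, P* ≈ 37.4

From dP/dt = 0: 0.00703C* = 0.345, so C* = 49.1.
From dR/dt = 0: 1.06(1 - R*/1120) = 0.00425·49.1, giving R* = 1120·(1 - 0.197) = 900.
From dC/dt = 0: 0.00143·900 - 0.375 = 0.0244P*, so P* = 0.911/0.0244 = 37.4.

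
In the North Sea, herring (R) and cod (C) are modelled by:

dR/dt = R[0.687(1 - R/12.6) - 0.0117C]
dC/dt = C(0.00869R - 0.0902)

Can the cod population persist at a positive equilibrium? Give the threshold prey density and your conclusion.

Threshold R = 10.4; K > 10.4, so yes, the predator persists.

The predator equation gives dC/dt > 0 only when R > 0.0902/0.00869 = 10.4.
Without the predator, R → K = 12.6. Since 12.6 > 10.4, the predator can invade and persist.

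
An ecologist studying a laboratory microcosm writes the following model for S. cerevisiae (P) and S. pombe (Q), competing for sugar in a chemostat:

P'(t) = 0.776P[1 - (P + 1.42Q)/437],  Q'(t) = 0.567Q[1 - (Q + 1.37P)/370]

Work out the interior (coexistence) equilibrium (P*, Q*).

Setting both brackets to zero gives the nullclines P + 1.42Q = 437 and 1.37P + Q = 370.
Substituting Q = 370 - 1.37P into the first: P(1 - 1.42·1.37) = 437 - 1.42·370.
So P* = -88.4/-0.945 = 93.5, and then Q* = 370 - 1.37·93.5 = 242.

P* ≈ 93.5, Q* ≈ 242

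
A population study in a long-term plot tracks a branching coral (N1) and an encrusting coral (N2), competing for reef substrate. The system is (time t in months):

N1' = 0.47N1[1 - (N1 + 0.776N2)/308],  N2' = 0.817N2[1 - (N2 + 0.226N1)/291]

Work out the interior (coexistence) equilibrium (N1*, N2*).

Setting both brackets to zero gives the nullclines N1 + 0.776N2 = 308 and 0.226N1 + N2 = 291.
Substituting N2 = 291 - 0.226N1 into the first: N1(1 - 0.776·0.226) = 308 - 0.776·291.
So N1* = 82.2/0.825 = 99.7, and then N2* = 291 - 0.226·99.7 = 268.

N1* ≈ 99.7, N2* ≈ 268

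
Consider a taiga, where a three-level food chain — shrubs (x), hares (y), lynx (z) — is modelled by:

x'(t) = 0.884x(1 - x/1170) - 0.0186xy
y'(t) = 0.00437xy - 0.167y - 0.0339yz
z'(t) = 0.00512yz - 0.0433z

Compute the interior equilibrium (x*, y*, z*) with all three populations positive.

From dz/dt = 0: 0.00512y* = 0.0433, so y* = 8.46.
From dx/dt = 0: 0.884(1 - x*/1170) = 0.0186·8.46, giving x* = 1170·(1 - 0.178) = 962.
From dy/dt = 0: 0.00437·962 - 0.167 = 0.0339z*, so z* = 4.04/0.0339 = 119.

x* ≈ 962, y* ≈ 8.46, z* ≈ 119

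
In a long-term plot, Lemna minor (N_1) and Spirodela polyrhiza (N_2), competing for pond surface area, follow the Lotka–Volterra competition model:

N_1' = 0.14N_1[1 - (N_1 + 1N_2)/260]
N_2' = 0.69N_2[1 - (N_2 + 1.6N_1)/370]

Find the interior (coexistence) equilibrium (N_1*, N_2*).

Setting both brackets to zero gives the nullclines N_1 + 1N_2 = 260 and 1.6N_1 + N_2 = 370.
Substituting N_2 = 370 - 1.6N_1 into the first: N_1(1 - 1·1.6) = 260 - 1·370.
So N_1* = -110/-0.6 = 183, and then N_2* = 370 - 1.6·183 = 76.7.

N_1* ≈ 183, N_2* ≈ 76.7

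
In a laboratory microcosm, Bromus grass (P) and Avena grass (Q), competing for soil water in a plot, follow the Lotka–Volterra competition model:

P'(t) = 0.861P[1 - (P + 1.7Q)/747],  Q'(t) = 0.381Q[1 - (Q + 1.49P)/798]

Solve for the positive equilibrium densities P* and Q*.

P* ≈ 398, Q* ≈ 205

Setting both brackets to zero gives the nullclines P + 1.7Q = 747 and 1.49P + Q = 798.
Substituting Q = 798 - 1.49P into the first: P(1 - 1.7·1.49) = 747 - 1.7·798.
So P* = -610/-1.53 = 398, and then Q* = 798 - 1.49·398 = 205.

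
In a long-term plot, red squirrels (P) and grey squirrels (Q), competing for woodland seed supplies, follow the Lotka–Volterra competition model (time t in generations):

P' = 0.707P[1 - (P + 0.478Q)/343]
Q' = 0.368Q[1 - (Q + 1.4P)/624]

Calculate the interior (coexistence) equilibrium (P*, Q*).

P* ≈ 135, Q* ≈ 435

Setting both brackets to zero gives the nullclines P + 0.478Q = 343 and 1.4P + Q = 624.
Substituting Q = 624 - 1.4P into the first: P(1 - 0.478·1.4) = 343 - 0.478·624.
So P* = 44.7/0.331 = 135, and then Q* = 624 - 1.4·135 = 435.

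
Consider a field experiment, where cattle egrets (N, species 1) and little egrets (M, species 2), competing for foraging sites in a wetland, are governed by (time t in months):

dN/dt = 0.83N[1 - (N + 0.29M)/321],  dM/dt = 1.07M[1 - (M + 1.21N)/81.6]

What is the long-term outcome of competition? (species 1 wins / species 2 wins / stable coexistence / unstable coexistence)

species 1 excludes species 2

Compare the nullcline intercepts: K1/α12 = 321/0.29 = 1110 > K2 = 81.6; K2/α21 = 81.6/1.21 = 67.4 < K1 = 321.
Since the inequalities point opposite ways, species 1 can invade but species 2 cannot.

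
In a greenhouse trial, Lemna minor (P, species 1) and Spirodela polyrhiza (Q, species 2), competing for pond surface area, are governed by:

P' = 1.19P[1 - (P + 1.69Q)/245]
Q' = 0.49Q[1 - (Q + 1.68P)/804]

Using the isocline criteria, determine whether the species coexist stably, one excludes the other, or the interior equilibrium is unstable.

species 2 excludes species 1

Compare the nullcline intercepts: K1/α12 = 245/1.69 = 145 < K2 = 804; K2/α21 = 804/1.68 = 479 > K1 = 245.
Since the inequalities point opposite ways, species 2 can invade but species 1 cannot.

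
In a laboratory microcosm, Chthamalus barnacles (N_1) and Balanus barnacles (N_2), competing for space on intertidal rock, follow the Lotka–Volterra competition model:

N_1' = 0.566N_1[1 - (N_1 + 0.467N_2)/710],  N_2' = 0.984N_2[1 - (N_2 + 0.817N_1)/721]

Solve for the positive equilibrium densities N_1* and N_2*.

Setting both brackets to zero gives the nullclines N_1 + 0.467N_2 = 710 and 0.817N_1 + N_2 = 721.
Substituting N_2 = 721 - 0.817N_1 into the first: N_1(1 - 0.467·0.817) = 710 - 0.467·721.
So N_1* = 373/0.618 = 604, and then N_2* = 721 - 0.817·604 = 228.

N_1* ≈ 604, N_2* ≈ 228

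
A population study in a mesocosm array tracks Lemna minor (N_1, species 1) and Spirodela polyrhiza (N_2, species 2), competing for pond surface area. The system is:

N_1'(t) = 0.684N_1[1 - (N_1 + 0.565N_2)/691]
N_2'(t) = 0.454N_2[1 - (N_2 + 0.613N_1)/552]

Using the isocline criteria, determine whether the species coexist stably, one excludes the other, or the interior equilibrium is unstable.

stable coexistence

Compare the nullcline intercepts: K1/α12 = 691/0.565 = 1220 > K2 = 552; K2/α21 = 552/0.613 = 900 > K1 = 691.
Since both inequalities hold, each species can invade when rare, so the interior equilibrium is stable.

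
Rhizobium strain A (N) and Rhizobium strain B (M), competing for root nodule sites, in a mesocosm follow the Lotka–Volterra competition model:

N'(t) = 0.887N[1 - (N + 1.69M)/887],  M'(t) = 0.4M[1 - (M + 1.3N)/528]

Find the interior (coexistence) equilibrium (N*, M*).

N* ≈ 4.44, M* ≈ 522

Setting both brackets to zero gives the nullclines N + 1.69M = 887 and 1.3N + M = 528.
Substituting M = 528 - 1.3N into the first: N(1 - 1.69·1.3) = 887 - 1.69·528.
So N* = -5.32/-1.2 = 4.44, and then M* = 528 - 1.3·4.44 = 522.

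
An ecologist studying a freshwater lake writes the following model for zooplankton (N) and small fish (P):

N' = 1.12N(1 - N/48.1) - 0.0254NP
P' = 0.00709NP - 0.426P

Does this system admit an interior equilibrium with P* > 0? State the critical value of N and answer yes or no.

The predator equation gives dP/dt > 0 only when N > 0.426/0.00709 = 60.1.
Without the predator, N → K = 48.1. Since 48.1 < 60.1, the predator cannot invade.

Threshold N = 60.1; K < 60.1, so no, the predator goes extinct.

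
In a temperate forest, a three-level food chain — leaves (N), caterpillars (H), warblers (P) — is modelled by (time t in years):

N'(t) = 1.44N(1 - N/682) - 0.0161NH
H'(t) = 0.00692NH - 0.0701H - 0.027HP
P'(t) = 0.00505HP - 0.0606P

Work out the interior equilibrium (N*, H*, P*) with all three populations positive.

From dP/dt = 0: 0.00505H* = 0.0606, so H* = 12.
From dN/dt = 0: 1.44(1 - N*/682) = 0.0161·12, giving N* = 682·(1 - 0.134) = 590.
From dH/dt = 0: 0.00692·590 - 0.0701 = 0.027P*, so P* = 4.02/0.027 = 149.

N* ≈ 590, H* ≈ 12, P* ≈ 149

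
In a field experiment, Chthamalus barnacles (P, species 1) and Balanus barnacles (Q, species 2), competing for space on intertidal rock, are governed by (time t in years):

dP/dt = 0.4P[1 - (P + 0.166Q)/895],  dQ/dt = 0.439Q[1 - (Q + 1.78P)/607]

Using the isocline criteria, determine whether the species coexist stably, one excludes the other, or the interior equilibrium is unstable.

species 1 excludes species 2

Compare the nullcline intercepts: K1/α12 = 895/0.166 = 5390 > K2 = 607; K2/α21 = 607/1.78 = 341 < K1 = 895.
Since the inequalities point opposite ways, species 1 can invade but species 2 cannot.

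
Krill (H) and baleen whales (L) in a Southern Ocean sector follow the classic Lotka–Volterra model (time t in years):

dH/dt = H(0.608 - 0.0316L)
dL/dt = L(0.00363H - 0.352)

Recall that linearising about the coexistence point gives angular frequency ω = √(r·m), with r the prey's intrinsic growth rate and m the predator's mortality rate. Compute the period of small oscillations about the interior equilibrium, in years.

Here r = 0.608 and m = 0.352, so r·m = 0.214.
ω = √0.214 = 0.463 per year, hence T = 2π/ω ≈ 13.6 years.

T ≈ 13.6 years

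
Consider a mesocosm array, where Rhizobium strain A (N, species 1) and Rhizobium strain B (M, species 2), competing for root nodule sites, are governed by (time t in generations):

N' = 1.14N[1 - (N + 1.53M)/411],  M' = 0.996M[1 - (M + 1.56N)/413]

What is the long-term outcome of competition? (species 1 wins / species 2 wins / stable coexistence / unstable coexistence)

unstable coexistence (outcome depends on initial conditions)

Compare the nullcline intercepts: K1/α12 = 411/1.53 = 269 < K2 = 413; K2/α21 = 413/1.56 = 265 < K1 = 411.
Since both are reversed, neither can invade when rare; the interior point is a saddle.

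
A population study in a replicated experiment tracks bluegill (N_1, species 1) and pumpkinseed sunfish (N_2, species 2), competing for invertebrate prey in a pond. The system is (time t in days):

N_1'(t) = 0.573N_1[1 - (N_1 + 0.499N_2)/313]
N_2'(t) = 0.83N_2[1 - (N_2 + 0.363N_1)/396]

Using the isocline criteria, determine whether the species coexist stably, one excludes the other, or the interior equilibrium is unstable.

Compare the nullcline intercepts: K1/α12 = 313/0.499 = 627 > K2 = 396; K2/α21 = 396/0.363 = 1090 > K1 = 313.
Since both inequalities hold, each species can invade when rare, so the interior equilibrium is stable.

stable coexistence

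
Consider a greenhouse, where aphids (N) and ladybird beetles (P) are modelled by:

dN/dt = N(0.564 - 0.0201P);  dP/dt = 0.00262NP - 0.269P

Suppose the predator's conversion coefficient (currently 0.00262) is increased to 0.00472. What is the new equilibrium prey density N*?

At the interior fixed point, setting dP/dt = 0 with P > 0 fixes N* = (predator death rate)/(NP coefficient) — independent of the other coefficients.
With the change, N* = 0.269/0.00472 = 57; it falls from 103.

N* ≈ 57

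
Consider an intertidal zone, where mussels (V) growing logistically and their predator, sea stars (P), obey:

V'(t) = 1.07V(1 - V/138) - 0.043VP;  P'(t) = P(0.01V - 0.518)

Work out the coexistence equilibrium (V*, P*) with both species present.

From dP/dt = 0 with P > 0: 0.01V* = 0.518, so V* = 51.8.
Substitute into dV/dt = 0: 1.07(1 - 51.8/138) = 0.043P*.
The bracket is 0.625, giving P* = 0.668/0.043 = 15.5.

V* ≈ 51.8, P* ≈ 15.5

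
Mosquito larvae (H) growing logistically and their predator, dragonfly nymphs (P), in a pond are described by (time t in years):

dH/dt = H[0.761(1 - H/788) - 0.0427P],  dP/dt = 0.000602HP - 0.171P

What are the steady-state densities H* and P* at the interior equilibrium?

From dP/dt = 0 with P > 0: 0.000602H* = 0.171, so H* = 284.
Substitute into dH/dt = 0: 0.761(1 - 284/788) = 0.0427P*.
The bracket is 0.64, giving P* = 0.487/0.0427 = 11.4.

H* ≈ 284, P* ≈ 11.4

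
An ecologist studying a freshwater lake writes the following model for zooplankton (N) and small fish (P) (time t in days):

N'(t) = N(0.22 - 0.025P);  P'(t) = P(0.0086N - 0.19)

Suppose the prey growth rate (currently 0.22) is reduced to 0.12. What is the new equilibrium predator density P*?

At the interior fixed point, setting dN/dt = 0 with N > 0 fixes P* = (prey growth rate)/(NP coefficient) — independent of the other coefficients.
With the change, P* = 0.12/0.025 = 4.8; it falls from 8.8.

P* ≈ 4.8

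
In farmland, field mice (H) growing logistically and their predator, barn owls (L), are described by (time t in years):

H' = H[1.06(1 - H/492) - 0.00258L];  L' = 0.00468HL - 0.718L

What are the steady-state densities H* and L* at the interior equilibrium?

H* ≈ 153, L* ≈ 283

From dL/dt = 0 with L > 0: 0.00468H* = 0.718, so H* = 153.
Substitute into dH/dt = 0: 1.06(1 - 153/492) = 0.00258L*.
The bracket is 0.688, giving L* = 0.729/0.00258 = 283.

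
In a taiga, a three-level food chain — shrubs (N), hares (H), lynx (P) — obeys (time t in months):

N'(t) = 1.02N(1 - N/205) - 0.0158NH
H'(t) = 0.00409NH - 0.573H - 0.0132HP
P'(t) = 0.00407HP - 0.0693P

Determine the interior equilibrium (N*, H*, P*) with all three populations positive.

N* ≈ 151, H* ≈ 17, P* ≈ 3.36

From dP/dt = 0: 0.00407H* = 0.0693, so H* = 17.
From dN/dt = 0: 1.02(1 - N*/205) = 0.0158·17, giving N* = 205·(1 - 0.264) = 151.
From dH/dt = 0: 0.00409·151 - 0.573 = 0.0132P*, so P* = 0.0443/0.0132 = 3.36.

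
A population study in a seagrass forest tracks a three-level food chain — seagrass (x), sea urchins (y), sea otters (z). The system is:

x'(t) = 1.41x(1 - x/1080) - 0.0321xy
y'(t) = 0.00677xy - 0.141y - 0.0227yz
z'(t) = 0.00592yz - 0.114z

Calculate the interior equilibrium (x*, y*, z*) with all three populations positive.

x* ≈ 607, y* ≈ 19.3, z* ≈ 175

From dz/dt = 0: 0.00592y* = 0.114, so y* = 19.3.
From dx/dt = 0: 1.41(1 - x*/1080) = 0.0321·19.3, giving x* = 1080·(1 - 0.438) = 607.
From dy/dt = 0: 0.00677·607 - 0.141 = 0.0227z*, so z* = 3.97/0.0227 = 175.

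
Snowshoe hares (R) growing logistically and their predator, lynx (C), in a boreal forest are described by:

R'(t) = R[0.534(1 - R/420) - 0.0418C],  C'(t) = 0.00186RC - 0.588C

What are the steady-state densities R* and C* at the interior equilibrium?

R* ≈ 316, C* ≈ 3.16

From dC/dt = 0 with C > 0: 0.00186R* = 0.588, so R* = 316.
Substitute into dR/dt = 0: 0.534(1 - 316/420) = 0.0418C*.
The bracket is 0.247, giving C* = 0.132/0.0418 = 3.16.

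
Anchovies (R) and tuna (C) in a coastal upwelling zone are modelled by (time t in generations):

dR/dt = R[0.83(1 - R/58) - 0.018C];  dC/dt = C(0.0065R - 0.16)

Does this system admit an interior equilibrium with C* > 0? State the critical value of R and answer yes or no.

Threshold R = 24.6; K > 24.6, so yes, the predator persists.

The predator equation gives dC/dt > 0 only when R > 0.16/0.0065 = 24.6.
Without the predator, R → K = 58. Since 58 > 24.6, the predator can invade and persist.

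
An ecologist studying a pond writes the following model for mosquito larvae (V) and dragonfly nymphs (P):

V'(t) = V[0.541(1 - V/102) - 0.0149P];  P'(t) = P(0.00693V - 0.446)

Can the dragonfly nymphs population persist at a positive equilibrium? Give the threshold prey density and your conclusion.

Threshold V = 64.4; K > 64.4, so yes, the predator persists.

The predator equation gives dP/dt > 0 only when V > 0.446/0.00693 = 64.4.
Without the predator, V → K = 102. Since 102 > 64.4, the predator can invade and persist.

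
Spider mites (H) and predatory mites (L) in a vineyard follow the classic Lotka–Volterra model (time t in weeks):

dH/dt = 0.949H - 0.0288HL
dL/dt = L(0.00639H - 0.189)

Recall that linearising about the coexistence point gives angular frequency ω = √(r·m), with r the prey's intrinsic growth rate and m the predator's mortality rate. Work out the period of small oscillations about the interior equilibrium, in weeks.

Here r = 0.949 and m = 0.189, so r·m = 0.179.
ω = √0.179 = 0.424 per week, hence T = 2π/ω ≈ 14.8 weeks.

T ≈ 14.8 weeks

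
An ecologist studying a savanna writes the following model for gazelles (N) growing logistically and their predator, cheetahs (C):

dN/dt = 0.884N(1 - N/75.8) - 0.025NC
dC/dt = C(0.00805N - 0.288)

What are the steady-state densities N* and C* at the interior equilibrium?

N* ≈ 35.8, C* ≈ 18.7

From dC/dt = 0 with C > 0: 0.00805N* = 0.288, so N* = 35.8.
Substitute into dN/dt = 0: 0.884(1 - 35.8/75.8) = 0.025C*.
The bracket is 0.528, giving C* = 0.467/0.025 = 18.7.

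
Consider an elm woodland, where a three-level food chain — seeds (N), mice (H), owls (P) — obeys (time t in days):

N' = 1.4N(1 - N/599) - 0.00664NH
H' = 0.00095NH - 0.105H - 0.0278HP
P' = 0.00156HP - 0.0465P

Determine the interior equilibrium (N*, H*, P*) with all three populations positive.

From dP/dt = 0: 0.00156H* = 0.0465, so H* = 29.8.
From dN/dt = 0: 1.4(1 - N*/599) = 0.00664·29.8, giving N* = 599·(1 - 0.141) = 514.
From dH/dt = 0: 0.00095·514 - 0.105 = 0.0278P*, so P* = 0.384/0.0278 = 13.8.

N* ≈ 514, H* ≈ 29.8, P* ≈ 13.8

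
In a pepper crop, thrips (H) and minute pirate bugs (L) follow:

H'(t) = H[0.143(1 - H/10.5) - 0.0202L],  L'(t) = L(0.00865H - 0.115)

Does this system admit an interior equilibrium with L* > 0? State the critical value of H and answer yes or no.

The predator equation gives dL/dt > 0 only when H > 0.115/0.00865 = 13.3.
Without the predator, H → K = 10.5. Since 10.5 < 13.3, the predator cannot invade.

Threshold H = 13.3; K < 13.3, so no, the predator goes extinct.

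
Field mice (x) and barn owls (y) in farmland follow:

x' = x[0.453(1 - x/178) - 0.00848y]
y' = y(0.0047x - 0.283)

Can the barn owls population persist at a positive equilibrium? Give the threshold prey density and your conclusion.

The predator equation gives dy/dt > 0 only when x > 0.283/0.0047 = 60.2.
Without the predator, x → K = 178. Since 178 > 60.2, the predator can invade and persist.

Threshold x = 60.2; K > 60.2, so yes, the predator persists.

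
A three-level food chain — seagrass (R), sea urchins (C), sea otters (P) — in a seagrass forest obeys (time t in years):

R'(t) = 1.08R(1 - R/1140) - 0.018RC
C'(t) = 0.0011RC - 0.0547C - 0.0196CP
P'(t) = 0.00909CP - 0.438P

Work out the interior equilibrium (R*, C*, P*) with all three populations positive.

R* ≈ 224, C* ≈ 48.2, P* ≈ 9.81

From dP/dt = 0: 0.00909C* = 0.438, so C* = 48.2.
From dR/dt = 0: 1.08(1 - R*/1140) = 0.018·48.2, giving R* = 1140·(1 - 0.803) = 224.
From dC/dt = 0: 0.0011·224 - 0.0547 = 0.0196P*, so P* = 0.192/0.0196 = 9.81.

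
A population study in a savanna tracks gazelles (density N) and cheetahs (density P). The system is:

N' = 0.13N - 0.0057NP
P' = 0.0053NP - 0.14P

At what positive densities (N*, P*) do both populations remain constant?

N* ≈ 26.4, P* ≈ 22.8

Set dP/dt = 0 with P > 0: 0.0053N - 0.14 = 0, so N* = 0.14/0.0053 = 26.4.
Set dN/dt = 0 with N > 0: 0.13 - 0.0057P = 0, so P* = 0.13/0.0057 = 22.8.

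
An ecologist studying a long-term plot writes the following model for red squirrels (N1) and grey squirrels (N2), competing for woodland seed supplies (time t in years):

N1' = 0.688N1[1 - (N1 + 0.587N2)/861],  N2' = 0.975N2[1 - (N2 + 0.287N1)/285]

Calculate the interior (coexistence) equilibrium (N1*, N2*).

Setting both brackets to zero gives the nullclines N1 + 0.587N2 = 861 and 0.287N1 + N2 = 285.
Substituting N2 = 285 - 0.287N1 into the first: N1(1 - 0.587·0.287) = 861 - 0.587·285.
So N1* = 694/0.832 = 834, and then N2* = 285 - 0.287·834 = 45.6.

N1* ≈ 834, N2* ≈ 45.6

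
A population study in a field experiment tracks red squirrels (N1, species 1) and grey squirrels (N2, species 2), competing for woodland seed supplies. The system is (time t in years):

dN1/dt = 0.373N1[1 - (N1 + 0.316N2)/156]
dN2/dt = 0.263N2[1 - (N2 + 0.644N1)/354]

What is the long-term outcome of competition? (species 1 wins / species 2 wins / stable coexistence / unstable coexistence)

Compare the nullcline intercepts: K1/α12 = 156/0.316 = 494 > K2 = 354; K2/α21 = 354/0.644 = 550 > K1 = 156.
Since both inequalities hold, each species can invade when rare, so the interior equilibrium is stable.

stable coexistence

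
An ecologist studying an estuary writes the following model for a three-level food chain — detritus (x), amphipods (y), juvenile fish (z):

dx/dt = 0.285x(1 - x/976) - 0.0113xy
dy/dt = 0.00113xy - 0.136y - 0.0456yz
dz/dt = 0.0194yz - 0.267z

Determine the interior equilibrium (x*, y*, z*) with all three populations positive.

x* ≈ 443, y* ≈ 13.8, z* ≈ 8.01

From dz/dt = 0: 0.0194y* = 0.267, so y* = 13.8.
From dx/dt = 0: 0.285(1 - x*/976) = 0.0113·13.8, giving x* = 976·(1 - 0.546) = 443.
From dy/dt = 0: 0.00113·443 - 0.136 = 0.0456z*, so z* = 0.365/0.0456 = 8.01.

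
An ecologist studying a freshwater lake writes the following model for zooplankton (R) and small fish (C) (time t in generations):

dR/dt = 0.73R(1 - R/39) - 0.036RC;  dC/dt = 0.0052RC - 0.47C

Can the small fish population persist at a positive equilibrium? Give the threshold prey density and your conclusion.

The predator equation gives dC/dt > 0 only when R > 0.47/0.0052 = 90.4.
Without the predator, R → K = 39. Since 39 < 90.4, the predator cannot invade.

Threshold R = 90.4; K < 90.4, so no, the predator goes extinct.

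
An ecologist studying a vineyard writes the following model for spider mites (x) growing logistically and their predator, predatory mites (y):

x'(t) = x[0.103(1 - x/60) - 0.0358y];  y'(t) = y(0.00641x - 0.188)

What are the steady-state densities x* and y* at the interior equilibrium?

From dy/dt = 0 with y > 0: 0.00641x* = 0.188, so x* = 29.3.
Substitute into dx/dt = 0: 0.103(1 - 29.3/60) = 0.0358y*.
The bracket is 0.511, giving y* = 0.0527/0.0358 = 1.47.

x* ≈ 29.3, y* ≈ 1.47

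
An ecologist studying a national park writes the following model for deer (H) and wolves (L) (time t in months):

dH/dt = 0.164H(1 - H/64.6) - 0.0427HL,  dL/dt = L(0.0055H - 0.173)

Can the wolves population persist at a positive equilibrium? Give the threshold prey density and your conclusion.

Threshold H = 31.5; K > 31.5, so yes, the predator persists.

The predator equation gives dL/dt > 0 only when H > 0.173/0.0055 = 31.5.
Without the predator, H → K = 64.6. Since 64.6 > 31.5, the predator can invade and persist.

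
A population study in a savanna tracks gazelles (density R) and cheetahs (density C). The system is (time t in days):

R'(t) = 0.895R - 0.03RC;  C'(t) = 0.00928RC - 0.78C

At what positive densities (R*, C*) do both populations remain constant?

Set dC/dt = 0 with C > 0: 0.00928R - 0.78 = 0, so R* = 0.78/0.00928 = 84.1.
Set dR/dt = 0 with R > 0: 0.895 - 0.03C = 0, so C* = 0.895/0.03 = 29.8.

R* ≈ 84.1, C* ≈ 29.8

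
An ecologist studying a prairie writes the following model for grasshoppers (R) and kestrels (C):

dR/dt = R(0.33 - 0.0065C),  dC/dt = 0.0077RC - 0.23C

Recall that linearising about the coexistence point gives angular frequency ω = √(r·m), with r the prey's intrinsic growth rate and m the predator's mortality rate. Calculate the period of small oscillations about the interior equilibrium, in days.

Here r = 0.33 and m = 0.23, so r·m = 0.0759.
ω = √0.0759 = 0.275 per day, hence T = 2π/ω ≈ 22.8 days.

T ≈ 22.8 days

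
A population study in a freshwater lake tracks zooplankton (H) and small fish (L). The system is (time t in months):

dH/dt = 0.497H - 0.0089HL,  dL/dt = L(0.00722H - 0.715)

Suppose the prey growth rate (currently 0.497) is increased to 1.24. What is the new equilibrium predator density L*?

L* ≈ 139

At the interior fixed point, setting dH/dt = 0 with H > 0 fixes L* = (prey growth rate)/(HL coefficient) — independent of the other coefficients.
With the change, L* = 1.24/0.0089 = 139; it rises from 55.8.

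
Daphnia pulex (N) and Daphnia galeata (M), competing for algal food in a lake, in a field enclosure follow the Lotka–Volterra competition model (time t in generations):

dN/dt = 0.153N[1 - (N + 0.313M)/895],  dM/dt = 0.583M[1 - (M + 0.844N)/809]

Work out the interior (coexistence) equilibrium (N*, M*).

Setting both brackets to zero gives the nullclines N + 0.313M = 895 and 0.844N + M = 809.
Substituting M = 809 - 0.844N into the first: N(1 - 0.313·0.844) = 895 - 0.313·809.
So N* = 642/0.736 = 872, and then M* = 809 - 0.844·872 = 72.9.

N* ≈ 872, M* ≈ 72.9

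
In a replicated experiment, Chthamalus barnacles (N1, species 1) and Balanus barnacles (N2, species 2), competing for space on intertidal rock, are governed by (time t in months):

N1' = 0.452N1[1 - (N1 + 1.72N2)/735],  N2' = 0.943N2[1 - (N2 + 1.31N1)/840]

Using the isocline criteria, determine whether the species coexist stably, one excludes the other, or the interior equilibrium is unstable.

unstable coexistence (outcome depends on initial conditions)

Compare the nullcline intercepts: K1/α12 = 735/1.72 = 427 < K2 = 840; K2/α21 = 840/1.31 = 641 < K1 = 735.
Since both are reversed, neither can invade when rare; the interior point is a saddle.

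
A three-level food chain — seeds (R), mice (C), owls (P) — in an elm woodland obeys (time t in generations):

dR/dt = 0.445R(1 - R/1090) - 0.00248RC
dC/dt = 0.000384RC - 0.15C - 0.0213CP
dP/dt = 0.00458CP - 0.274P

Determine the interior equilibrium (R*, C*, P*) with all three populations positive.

R* ≈ 727, C* ≈ 59.8, P* ≈ 6.06

From dP/dt = 0: 0.00458C* = 0.274, so C* = 59.8.
From dR/dt = 0: 0.445(1 - R*/1090) = 0.00248·59.8, giving R* = 1090·(1 - 0.333) = 727.
From dC/dt = 0: 0.000384·727 - 0.15 = 0.0213P*, so P* = 0.129/0.0213 = 6.06.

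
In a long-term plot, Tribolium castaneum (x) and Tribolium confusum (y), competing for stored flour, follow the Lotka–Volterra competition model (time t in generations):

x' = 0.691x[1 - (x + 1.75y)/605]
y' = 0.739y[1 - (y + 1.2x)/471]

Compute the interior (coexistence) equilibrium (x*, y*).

x* ≈ 199, y* ≈ 232

Setting both brackets to zero gives the nullclines x + 1.75y = 605 and 1.2x + y = 471.
Substituting y = 471 - 1.2x into the first: x(1 - 1.75·1.2) = 605 - 1.75·471.
So x* = -219/-1.1 = 199, and then y* = 471 - 1.2·199 = 232.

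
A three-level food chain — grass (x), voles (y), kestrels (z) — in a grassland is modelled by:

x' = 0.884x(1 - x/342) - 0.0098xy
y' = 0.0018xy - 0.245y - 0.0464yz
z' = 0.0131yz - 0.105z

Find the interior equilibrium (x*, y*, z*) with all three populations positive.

From dz/dt = 0: 0.0131y* = 0.105, so y* = 8.02.
From dx/dt = 0: 0.884(1 - x*/342) = 0.0098·8.02, giving x* = 342·(1 - 0.0889) = 312.
From dy/dt = 0: 0.0018·312 - 0.245 = 0.0464z*, so z* = 0.316/0.0464 = 6.81.

x* ≈ 312, y* ≈ 8.02, z* ≈ 6.81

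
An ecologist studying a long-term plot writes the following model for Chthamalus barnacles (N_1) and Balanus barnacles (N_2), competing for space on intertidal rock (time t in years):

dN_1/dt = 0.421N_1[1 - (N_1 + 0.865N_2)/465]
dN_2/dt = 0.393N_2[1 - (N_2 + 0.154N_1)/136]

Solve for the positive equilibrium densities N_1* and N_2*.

Setting both brackets to zero gives the nullclines N_1 + 0.865N_2 = 465 and 0.154N_1 + N_2 = 136.
Substituting N_2 = 136 - 0.154N_1 into the first: N_1(1 - 0.865·0.154) = 465 - 0.865·136.
So N_1* = 347/0.867 = 401, and then N_2* = 136 - 0.154·401 = 74.3.

N_1* ≈ 401, N_2* ≈ 74.3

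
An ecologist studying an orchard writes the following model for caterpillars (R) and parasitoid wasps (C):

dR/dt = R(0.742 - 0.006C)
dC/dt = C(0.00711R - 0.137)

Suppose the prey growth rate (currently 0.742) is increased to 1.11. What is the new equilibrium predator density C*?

C* ≈ 185

At the interior fixed point, setting dR/dt = 0 with R > 0 fixes C* = (prey growth rate)/(RC coefficient) — independent of the other coefficients.
With the change, C* = 1.11/0.006 = 185; it rises from 124.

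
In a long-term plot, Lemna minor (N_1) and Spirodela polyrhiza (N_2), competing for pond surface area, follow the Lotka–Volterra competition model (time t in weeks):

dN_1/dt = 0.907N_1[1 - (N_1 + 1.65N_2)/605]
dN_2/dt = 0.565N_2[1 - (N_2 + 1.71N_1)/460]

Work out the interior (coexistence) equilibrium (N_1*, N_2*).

Setting both brackets to zero gives the nullclines N_1 + 1.65N_2 = 605 and 1.71N_1 + N_2 = 460.
Substituting N_2 = 460 - 1.71N_1 into the first: N_1(1 - 1.65·1.71) = 605 - 1.65·460.
So N_1* = -154/-1.82 = 84.5, and then N_2* = 460 - 1.71·84.5 = 315.

N_1* ≈ 84.5, N_2* ≈ 315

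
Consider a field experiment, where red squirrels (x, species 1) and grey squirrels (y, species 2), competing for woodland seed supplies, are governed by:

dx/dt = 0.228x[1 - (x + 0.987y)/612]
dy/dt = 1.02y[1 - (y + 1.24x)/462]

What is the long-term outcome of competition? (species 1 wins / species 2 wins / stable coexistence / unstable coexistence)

Compare the nullcline intercepts: K1/α12 = 612/0.987 = 620 > K2 = 462; K2/α21 = 462/1.24 = 373 < K1 = 612.
Since the inequalities point opposite ways, species 1 can invade but species 2 cannot.

species 1 excludes species 2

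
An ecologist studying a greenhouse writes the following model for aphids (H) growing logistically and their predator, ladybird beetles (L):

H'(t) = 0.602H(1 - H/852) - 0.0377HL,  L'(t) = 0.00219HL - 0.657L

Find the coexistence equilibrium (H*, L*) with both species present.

From dL/dt = 0 with L > 0: 0.00219H* = 0.657, so H* = 300.
Substitute into dH/dt = 0: 0.602(1 - 300/852) = 0.0377L*.
The bracket is 0.648, giving L* = 0.39/0.0377 = 10.3.

H* ≈ 300, L* ≈ 10.3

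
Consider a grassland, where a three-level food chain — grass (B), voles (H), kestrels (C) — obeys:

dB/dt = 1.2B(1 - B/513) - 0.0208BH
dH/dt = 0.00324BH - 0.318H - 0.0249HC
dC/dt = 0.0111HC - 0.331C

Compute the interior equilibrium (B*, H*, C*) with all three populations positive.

B* ≈ 248, H* ≈ 29.8, C* ≈ 19.5

From dC/dt = 0: 0.0111H* = 0.331, so H* = 29.8.
From dB/dt = 0: 1.2(1 - B*/513) = 0.0208·29.8, giving B* = 513·(1 - 0.517) = 248.
From dH/dt = 0: 0.00324·248 - 0.318 = 0.0249C*, so C* = 0.485/0.0249 = 19.5.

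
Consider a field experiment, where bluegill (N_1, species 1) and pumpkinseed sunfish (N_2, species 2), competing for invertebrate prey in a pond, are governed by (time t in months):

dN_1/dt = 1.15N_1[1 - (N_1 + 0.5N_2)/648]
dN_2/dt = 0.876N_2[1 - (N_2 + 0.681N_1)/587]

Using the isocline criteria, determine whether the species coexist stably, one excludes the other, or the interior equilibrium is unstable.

Compare the nullcline intercepts: K1/α12 = 648/0.5 = 1300 > K2 = 587; K2/α21 = 587/0.681 = 862 > K1 = 648.
Since both inequalities hold, each species can invade when rare, so the interior equilibrium is stable.

stable coexistence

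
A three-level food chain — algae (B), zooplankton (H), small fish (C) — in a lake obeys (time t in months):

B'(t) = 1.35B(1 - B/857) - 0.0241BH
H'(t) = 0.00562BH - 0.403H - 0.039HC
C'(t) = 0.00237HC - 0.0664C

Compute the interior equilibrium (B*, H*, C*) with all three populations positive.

From dC/dt = 0: 0.00237H* = 0.0664, so H* = 28.
From dB/dt = 0: 1.35(1 - B*/857) = 0.0241·28, giving B* = 857·(1 - 0.5) = 428.
From dH/dt = 0: 0.00562·428 - 0.403 = 0.039C*, so C* = 2/0.039 = 51.4.

B* ≈ 428, H* ≈ 28, C* ≈ 51.4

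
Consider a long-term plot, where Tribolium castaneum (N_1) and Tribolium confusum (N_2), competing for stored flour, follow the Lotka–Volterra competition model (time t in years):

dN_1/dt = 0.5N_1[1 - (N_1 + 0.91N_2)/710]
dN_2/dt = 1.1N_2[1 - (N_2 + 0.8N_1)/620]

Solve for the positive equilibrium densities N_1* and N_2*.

Setting both brackets to zero gives the nullclines N_1 + 0.91N_2 = 710 and 0.8N_1 + N_2 = 620.
Substituting N_2 = 620 - 0.8N_1 into the first: N_1(1 - 0.91·0.8) = 710 - 0.91·620.
So N_1* = 146/0.272 = 536, and then N_2* = 620 - 0.8·536 = 191.

N_1* ≈ 536, N_2* ≈ 191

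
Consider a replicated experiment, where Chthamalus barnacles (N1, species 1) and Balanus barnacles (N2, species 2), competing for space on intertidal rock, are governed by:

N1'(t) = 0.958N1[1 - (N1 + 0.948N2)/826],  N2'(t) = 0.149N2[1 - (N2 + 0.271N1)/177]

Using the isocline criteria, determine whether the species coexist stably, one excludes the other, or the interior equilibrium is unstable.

Compare the nullcline intercepts: K1/α12 = 826/0.948 = 871 > K2 = 177; K2/α21 = 177/0.271 = 653 < K1 = 826.
Since the inequalities point opposite ways, species 1 can invade but species 2 cannot.

species 1 excludes species 2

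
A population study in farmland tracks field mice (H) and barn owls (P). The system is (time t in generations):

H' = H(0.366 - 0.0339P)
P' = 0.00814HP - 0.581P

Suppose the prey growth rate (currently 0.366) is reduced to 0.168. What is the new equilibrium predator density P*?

At the interior fixed point, setting dH/dt = 0 with H > 0 fixes P* = (prey growth rate)/(HP coefficient) — independent of the other coefficients.
With the change, P* = 0.168/0.0339 = 4.96; it falls from 10.8.

P* ≈ 4.96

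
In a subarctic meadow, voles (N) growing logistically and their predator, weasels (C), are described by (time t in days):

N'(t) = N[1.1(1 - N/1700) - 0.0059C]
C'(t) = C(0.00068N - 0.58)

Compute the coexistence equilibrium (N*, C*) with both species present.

N* ≈ 853, C* ≈ 92.9

From dC/dt = 0 with C > 0: 0.00068N* = 0.58, so N* = 853.
Substitute into dN/dt = 0: 1.1(1 - 853/1700) = 0.0059C*.
The bracket is 0.498, giving C* = 0.548/0.0059 = 92.9.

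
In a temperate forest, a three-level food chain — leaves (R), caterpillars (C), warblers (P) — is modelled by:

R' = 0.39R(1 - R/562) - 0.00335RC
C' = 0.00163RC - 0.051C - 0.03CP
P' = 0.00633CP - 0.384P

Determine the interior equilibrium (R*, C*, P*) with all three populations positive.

R* ≈ 269, C* ≈ 60.7, P* ≈ 12.9

From dP/dt = 0: 0.00633C* = 0.384, so C* = 60.7.
From dR/dt = 0: 0.39(1 - R*/562) = 0.00335·60.7, giving R* = 562·(1 - 0.521) = 269.
From dC/dt = 0: 0.00163·269 - 0.051 = 0.03P*, so P* = 0.388/0.03 = 12.9.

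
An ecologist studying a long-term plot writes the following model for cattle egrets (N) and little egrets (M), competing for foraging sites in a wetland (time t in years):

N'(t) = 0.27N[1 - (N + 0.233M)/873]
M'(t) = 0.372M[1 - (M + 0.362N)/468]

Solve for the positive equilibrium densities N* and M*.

Setting both brackets to zero gives the nullclines N + 0.233M = 873 and 0.362N + M = 468.
Substituting M = 468 - 0.362N into the first: N(1 - 0.233·0.362) = 873 - 0.233·468.
So N* = 764/0.916 = 834, and then M* = 468 - 0.362·834 = 166.

N* ≈ 834, M* ≈ 166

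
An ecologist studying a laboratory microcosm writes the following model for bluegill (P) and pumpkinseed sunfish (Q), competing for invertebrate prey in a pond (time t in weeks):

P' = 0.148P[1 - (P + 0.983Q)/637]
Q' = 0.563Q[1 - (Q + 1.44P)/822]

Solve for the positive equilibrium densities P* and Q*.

P* ≈ 412, Q* ≈ 229

Setting both brackets to zero gives the nullclines P + 0.983Q = 637 and 1.44P + Q = 822.
Substituting Q = 822 - 1.44P into the first: P(1 - 0.983·1.44) = 637 - 0.983·822.
So P* = -171/-0.416 = 412, and then Q* = 822 - 1.44·412 = 229.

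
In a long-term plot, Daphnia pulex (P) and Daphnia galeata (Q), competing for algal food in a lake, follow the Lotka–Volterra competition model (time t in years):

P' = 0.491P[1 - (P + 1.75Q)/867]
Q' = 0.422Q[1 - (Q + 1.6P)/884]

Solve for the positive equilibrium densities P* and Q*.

P* ≈ 378, Q* ≈ 280

Setting both brackets to zero gives the nullclines P + 1.75Q = 867 and 1.6P + Q = 884.
Substituting Q = 884 - 1.6P into the first: P(1 - 1.75·1.6) = 867 - 1.75·884.
So P* = -680/-1.8 = 378, and then Q* = 884 - 1.6·378 = 280.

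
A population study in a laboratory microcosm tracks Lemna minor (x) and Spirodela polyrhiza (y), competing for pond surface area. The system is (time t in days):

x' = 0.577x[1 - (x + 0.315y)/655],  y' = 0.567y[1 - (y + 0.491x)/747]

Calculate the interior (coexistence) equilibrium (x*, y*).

Setting both brackets to zero gives the nullclines x + 0.315y = 655 and 0.491x + y = 747.
Substituting y = 747 - 0.491x into the first: x(1 - 0.315·0.491) = 655 - 0.315·747.
So x* = 420/0.845 = 496, and then y* = 747 - 0.491·496 = 503.

x* ≈ 496, y* ≈ 503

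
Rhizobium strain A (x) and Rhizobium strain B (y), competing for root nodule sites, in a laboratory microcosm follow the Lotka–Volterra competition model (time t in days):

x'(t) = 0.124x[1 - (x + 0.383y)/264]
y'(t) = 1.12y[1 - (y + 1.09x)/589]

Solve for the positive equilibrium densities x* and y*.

Setting both brackets to zero gives the nullclines x + 0.383y = 264 and 1.09x + y = 589.
Substituting y = 589 - 1.09x into the first: x(1 - 0.383·1.09) = 264 - 0.383·589.
So x* = 38.4/0.583 = 65.9, and then y* = 589 - 1.09·65.9 = 517.

x* ≈ 65.9, y* ≈ 517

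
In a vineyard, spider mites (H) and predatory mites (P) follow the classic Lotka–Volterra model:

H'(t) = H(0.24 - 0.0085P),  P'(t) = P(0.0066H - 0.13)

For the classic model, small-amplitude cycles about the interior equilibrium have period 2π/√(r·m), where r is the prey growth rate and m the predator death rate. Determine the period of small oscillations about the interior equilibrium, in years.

Here r = 0.24 and m = 0.13, so r·m = 0.0312.
ω = √0.0312 = 0.177 per year, hence T = 2π/ω ≈ 35.6 years.

T ≈ 35.6 years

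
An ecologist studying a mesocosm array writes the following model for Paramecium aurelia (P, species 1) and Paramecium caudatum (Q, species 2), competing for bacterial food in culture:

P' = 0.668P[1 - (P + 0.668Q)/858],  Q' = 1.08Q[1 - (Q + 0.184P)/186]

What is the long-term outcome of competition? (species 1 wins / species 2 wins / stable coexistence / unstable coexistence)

stable coexistence

Compare the nullcline intercepts: K1/α12 = 858/0.668 = 1280 > K2 = 186; K2/α21 = 186/0.184 = 1010 > K1 = 858.
Since both inequalities hold, each species can invade when rare, so the interior equilibrium is stable.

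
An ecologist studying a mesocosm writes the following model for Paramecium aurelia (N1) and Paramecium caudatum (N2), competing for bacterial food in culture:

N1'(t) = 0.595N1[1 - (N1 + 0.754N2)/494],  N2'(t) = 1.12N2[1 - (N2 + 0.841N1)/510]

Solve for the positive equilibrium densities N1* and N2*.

N1* ≈ 299, N2* ≈ 258

Setting both brackets to zero gives the nullclines N1 + 0.754N2 = 494 and 0.841N1 + N2 = 510.
Substituting N2 = 510 - 0.841N1 into the first: N1(1 - 0.754·0.841) = 494 - 0.754·510.
So N1* = 109/0.366 = 299, and then N2* = 510 - 0.841·299 = 258.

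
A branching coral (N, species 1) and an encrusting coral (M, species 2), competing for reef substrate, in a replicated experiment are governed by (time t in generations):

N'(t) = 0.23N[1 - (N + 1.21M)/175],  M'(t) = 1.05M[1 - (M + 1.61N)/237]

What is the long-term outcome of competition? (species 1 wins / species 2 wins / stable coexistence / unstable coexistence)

Compare the nullcline intercepts: K1/α12 = 175/1.21 = 145 < K2 = 237; K2/α21 = 237/1.61 = 147 < K1 = 175.
Since both are reversed, neither can invade when rare; the interior point is a saddle.

unstable coexistence (outcome depends on initial conditions)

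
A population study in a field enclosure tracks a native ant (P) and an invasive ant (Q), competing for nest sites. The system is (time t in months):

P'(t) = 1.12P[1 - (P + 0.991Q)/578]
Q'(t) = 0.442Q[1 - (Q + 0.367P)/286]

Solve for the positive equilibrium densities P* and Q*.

Setting both brackets to zero gives the nullclines P + 0.991Q = 578 and 0.367P + Q = 286.
Substituting Q = 286 - 0.367P into the first: P(1 - 0.991·0.367) = 578 - 0.991·286.
So P* = 295/0.636 = 463, and then Q* = 286 - 0.367·463 = 116.

P* ≈ 463, Q* ≈ 116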